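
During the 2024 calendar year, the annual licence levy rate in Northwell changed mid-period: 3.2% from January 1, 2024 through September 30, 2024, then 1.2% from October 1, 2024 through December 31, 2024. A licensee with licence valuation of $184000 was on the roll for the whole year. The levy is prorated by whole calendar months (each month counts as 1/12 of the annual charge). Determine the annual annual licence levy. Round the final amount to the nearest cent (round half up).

January 1 – September 30, 2024: 9 months at 3.2% → $184000 × 3.2% × 9/12 = $4416.0000
October 1 – December 31, 2024: 3 months at 1.2% → $184000 × 1.2% × 3/12 = $552.0000
Total = $4968.0000

$4968.00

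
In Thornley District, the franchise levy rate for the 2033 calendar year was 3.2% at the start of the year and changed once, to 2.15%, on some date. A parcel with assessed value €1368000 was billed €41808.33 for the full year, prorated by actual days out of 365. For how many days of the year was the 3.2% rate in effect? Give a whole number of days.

315 days

Let d = days at the first rate; then 365 − d days at the second rate.
€1368000 × [3.2%·d + 2.15%·(365−d)] / 365 = €41808.33
Solving gives d = 315, so the new rate took effect on 12 Nov 2033.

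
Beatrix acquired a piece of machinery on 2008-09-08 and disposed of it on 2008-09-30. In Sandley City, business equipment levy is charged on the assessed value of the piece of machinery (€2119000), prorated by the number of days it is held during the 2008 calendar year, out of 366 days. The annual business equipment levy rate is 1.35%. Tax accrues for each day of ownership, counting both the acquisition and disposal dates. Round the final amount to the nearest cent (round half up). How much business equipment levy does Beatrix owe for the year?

€1797.68

Days held (2008-09-08 to 2008-09-30): 23 out of 366
Tax = €2119000 × 1.35% × 23/366 = €1797.6762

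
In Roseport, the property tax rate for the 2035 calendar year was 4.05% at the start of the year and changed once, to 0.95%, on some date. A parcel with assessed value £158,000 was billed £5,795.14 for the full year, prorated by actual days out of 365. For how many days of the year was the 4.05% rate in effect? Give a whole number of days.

Let d = days at the first rate; then 365 − d days at the second rate.
£158,000 × [4.05%·d + 0.95%·(365−d)] / 365 = £5,795.14
Solving gives d = 320, so the new rate took effect on November 17, 2035.

320 days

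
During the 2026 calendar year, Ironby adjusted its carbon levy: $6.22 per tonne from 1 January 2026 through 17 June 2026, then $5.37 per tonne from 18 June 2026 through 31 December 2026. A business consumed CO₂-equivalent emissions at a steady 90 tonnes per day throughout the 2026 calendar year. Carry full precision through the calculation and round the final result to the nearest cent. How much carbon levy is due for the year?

$189,256.50

1 January – 17 June 2026: 168 days × 90 tonnes/day = 15,120 tonnes at $6.22/tonne → $94,046.40
18 June – 31 December 2026: 197 days × 90 tonnes/day = 17,730 tonnes at $5.37/tonne → $95,210.10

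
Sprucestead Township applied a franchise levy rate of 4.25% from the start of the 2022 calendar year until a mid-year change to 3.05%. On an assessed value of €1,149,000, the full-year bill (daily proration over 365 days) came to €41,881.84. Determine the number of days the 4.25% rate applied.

Let d = days at the first rate; then 365 − d days at the second rate.
€1,149,000 × [4.25%·d + 3.05%·(365−d)] / 365 = €41,881.84
Solving gives d = 181, so the new rate took effect on 1 Jul 2022.

181 days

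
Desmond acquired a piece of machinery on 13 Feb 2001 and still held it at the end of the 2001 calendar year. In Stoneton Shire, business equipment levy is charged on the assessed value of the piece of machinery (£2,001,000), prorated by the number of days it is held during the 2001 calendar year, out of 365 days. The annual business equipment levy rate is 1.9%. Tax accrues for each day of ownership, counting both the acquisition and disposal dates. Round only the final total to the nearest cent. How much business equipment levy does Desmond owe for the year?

£33,540.05

Days held (13 Feb – 31 Dec 2001): 322 out of 365
Tax = £2,001,000 × 1.9% × 322/365 = £33,540.0493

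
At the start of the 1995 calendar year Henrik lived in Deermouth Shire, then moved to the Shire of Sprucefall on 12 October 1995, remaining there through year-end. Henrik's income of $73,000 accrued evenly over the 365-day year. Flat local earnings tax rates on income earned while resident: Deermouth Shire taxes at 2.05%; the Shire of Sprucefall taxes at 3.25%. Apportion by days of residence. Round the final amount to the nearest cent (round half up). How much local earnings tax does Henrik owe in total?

Deermouth Shire, 1 January – 11 October 1995: 284 days → $73,000 × 2.05% × 284/365 = $1,164.4000
The Shire of Sprucefall, 12 October – 31 December 1995: 81 days → $73,000 × 3.25% × 81/365 = $526.5000
Total = $1,690.9000

$1,690.90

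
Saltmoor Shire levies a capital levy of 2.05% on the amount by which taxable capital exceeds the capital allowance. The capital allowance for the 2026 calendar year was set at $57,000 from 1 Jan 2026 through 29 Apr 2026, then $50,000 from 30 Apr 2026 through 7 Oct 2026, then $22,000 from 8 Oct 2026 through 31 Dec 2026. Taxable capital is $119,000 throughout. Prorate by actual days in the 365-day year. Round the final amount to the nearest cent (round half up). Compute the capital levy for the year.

1 Jan – 29 Apr 2026: 119 days, exemption $57,000 → ($119,000 − $57,000) × 2.05% × 119/365 = $414.3808
30 Apr – 7 Oct 2026: 161 days, exemption $50,000 → ($119,000 − $50,000) × 2.05% × 161/365 = $623.9301
8 Oct – 31 Dec 2026: 85 days, exemption $22,000 → ($119,000 − $22,000) × 2.05% × 85/365 = $463.0753
Total = $1,501.3863

$1,501.39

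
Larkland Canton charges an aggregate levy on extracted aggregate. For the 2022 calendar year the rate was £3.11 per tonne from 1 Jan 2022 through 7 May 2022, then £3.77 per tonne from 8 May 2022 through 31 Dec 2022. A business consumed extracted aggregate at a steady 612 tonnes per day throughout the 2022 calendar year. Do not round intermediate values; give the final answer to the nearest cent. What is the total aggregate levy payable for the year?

£790,844.76

1 Jan – 7 May 2022: 127 days × 612 tonnes/day = 77,724 tonnes at £3.11/tonne → £241,721.64
8 May – 31 Dec 2022: 238 days × 612 tonnes/day = 145,656 tonnes at £3.77/tonne → £549,123.12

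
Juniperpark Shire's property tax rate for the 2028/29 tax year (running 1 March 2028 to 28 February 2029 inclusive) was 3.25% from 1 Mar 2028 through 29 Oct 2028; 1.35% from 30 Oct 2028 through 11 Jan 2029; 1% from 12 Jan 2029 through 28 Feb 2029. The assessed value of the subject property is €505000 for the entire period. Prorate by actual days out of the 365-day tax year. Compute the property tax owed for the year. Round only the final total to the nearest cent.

€12972.97

1 Mar – 29 Oct 2028: 243 days at 3.25% → €505000 × 3.25% × 243/365 = €10926.6781
30 Oct 2028 – 11 Jan 2029: 74 days at 1.35% → €505000 × 1.35% × 74/365 = €1382.1781
12 Jan – 28 Feb 2029: 48 days at 1% → €505000 × 1% × 48/365 = €664.1096
Total = €12972.9658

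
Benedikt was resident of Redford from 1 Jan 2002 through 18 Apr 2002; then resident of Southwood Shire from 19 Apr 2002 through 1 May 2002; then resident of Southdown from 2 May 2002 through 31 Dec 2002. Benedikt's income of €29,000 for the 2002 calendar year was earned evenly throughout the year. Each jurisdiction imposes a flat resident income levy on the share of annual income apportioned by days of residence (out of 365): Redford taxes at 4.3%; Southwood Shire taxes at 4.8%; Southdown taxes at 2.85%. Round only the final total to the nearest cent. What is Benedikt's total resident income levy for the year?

Redford, 1 Jan – 18 Apr 2002: 108 days → €29,000 × 4.3% × 108/365 = €368.9753
Southwood Shire, 19 Apr – 1 May 2002: 13 days → €29,000 × 4.8% × 13/365 = €49.5781
Southdown, 2 May – 31 Dec 2002: 244 days → €29,000 × 2.85% × 244/365 = €552.5096
Total = €971.0630

€971.06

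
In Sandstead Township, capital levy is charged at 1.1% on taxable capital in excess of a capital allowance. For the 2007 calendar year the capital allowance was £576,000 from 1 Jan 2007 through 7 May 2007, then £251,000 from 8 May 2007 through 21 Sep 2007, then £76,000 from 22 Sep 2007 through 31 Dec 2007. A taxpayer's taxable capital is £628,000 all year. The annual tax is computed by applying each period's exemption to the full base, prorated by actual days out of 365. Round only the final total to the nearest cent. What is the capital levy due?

£3,435.77

1 Jan – 7 May 2007: 127 days, exemption £576,000 → (£628,000 − £576,000) × 1.1% × 127/365 = £199.0247
8 May – 21 Sep 2007: 137 days, exemption £251,000 → (£628,000 − £251,000) × 1.1% × 137/365 = £1,556.5452
22 Sep – 31 Dec 2007: 101 days, exemption £76,000 → (£628,000 − £76,000) × 1.1% × 101/365 = £1,680.1973
Total = £3,435.7671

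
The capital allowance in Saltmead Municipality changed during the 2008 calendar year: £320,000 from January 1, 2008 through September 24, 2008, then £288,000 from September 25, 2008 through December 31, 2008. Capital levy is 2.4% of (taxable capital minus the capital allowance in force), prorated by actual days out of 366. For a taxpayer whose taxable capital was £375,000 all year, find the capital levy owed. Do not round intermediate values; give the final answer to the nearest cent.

January 1 – September 24, 2008: 268 days, exemption £320,000 → (£375,000 − £320,000) × 2.4% × 268/366 = £966.5574
September 25 – December 31, 2008: 98 days, exemption £288,000 → (£375,000 − £288,000) × 2.4% × 98/366 = £559.0820
Total = £1,525.6393

£1,525.64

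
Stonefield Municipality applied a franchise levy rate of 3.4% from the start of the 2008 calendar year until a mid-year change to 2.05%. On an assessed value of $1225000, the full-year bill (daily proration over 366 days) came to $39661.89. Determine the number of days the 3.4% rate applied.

322 days

Let d = days at the first rate; then 366 − d days at the second rate.
$1225000 × [3.4%·d + 2.05%·(366−d)] / 366 = $39661.89
Solving gives d = 322, so the new rate took effect on 18 Nov 2008.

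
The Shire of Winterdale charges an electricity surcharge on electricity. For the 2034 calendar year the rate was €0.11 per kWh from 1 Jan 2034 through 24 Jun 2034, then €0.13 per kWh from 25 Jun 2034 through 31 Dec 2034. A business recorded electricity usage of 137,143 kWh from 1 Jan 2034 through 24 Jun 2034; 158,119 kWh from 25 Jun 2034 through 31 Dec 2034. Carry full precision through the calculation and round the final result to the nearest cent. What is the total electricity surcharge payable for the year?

€35,641.20

1 Jan – 24 Jun 2034: 137,143 kWh at €0.11/kWh → €15,085.73
25 Jun – 31 Dec 2034: 158,119 kWh at €0.13/kWh → €20,555.47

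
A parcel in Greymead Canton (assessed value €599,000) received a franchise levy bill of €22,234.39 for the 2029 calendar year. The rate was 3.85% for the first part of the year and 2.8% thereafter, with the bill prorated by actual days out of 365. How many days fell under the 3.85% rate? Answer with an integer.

Let d = days at the first rate; then 365 − d days at the second rate.
€599,000 × [3.85%·d + 2.8%·(365−d)] / 365 = €22,234.39
Solving gives d = 317, so the new rate took effect on 14 Nov 2029.

317 days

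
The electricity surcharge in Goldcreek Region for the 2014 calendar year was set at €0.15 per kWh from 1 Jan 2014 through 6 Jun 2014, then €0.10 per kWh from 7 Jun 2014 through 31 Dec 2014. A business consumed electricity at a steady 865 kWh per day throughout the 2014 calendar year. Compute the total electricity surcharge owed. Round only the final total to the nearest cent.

1 Jan – 6 Jun 2014: 157 days × 865 kWh/day = 135,805 kWh at €0.15/kWh → €20,370.75
7 Jun – 31 Dec 2014: 208 days × 865 kWh/day = 179,920 kWh at €0.10/kWh → €17,992.00

€38,362.75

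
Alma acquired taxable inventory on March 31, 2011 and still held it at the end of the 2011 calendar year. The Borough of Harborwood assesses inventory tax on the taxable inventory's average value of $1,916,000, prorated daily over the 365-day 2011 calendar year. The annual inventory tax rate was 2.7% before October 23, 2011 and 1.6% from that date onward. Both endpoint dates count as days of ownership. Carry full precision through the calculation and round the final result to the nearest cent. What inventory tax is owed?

$35,075.92

March 31 – October 22, 2011: 206 days at 2.7% → $1,916,000 × 2.7% × 206/365 = $29,196.6904
October 23 – December 31, 2011: 70 days at 1.6% → $1,916,000 × 1.6% × 70/365 = $5,879.2329
Total = $35,075.9233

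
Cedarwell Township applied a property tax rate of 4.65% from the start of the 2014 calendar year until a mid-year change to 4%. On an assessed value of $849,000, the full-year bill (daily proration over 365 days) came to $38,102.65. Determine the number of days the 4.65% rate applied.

Let d = days at the first rate; then 365 − d days at the second rate.
$849,000 × [4.65%·d + 4%·(365−d)] / 365 = $38,102.65
Solving gives d = 274, so the new rate took effect on 2 October 2014.

274 days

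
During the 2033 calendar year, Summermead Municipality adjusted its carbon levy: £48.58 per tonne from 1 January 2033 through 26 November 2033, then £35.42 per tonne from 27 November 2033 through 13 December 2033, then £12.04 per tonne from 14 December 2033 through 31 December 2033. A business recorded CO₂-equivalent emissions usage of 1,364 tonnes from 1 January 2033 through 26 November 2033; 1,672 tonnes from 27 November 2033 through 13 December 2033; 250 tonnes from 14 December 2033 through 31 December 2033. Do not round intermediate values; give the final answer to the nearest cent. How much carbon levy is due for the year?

1 January – 26 November 2033: 1,364 tonnes at £48.58/tonne → £66,263.12
27 November – 13 December 2033: 1,672 tonnes at £35.42/tonne → £59,222.24
14 December – 31 December 2033: 250 tonnes at £12.04/tonne → £3,010.00

£128,495.36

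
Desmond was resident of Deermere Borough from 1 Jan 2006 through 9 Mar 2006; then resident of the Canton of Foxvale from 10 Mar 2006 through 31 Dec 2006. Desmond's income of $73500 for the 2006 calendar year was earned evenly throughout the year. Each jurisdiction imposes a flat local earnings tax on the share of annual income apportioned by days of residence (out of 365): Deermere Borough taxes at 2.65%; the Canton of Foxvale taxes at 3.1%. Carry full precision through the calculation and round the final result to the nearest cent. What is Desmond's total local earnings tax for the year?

Deermere Borough, 1 Jan – 9 Mar 2006: 68 days → $73500 × 2.65% × 68/365 = $362.8685
The Canton of Foxvale, 10 Mar – 31 Dec 2006: 297 days → $73500 × 3.1% × 297/365 = $1854.0123
Total = $2216.8808

$2216.88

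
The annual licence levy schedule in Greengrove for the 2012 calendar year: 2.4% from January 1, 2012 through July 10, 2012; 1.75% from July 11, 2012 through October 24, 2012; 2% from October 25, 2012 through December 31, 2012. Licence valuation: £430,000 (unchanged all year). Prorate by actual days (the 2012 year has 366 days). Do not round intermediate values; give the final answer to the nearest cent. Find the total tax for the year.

£9,190.96

January 1 – July 10, 2012: 192 days at 2.4% → £430,000 × 2.4% × 192/366 = £5,413.7705
July 11 – October 24, 2012: 106 days at 1.75% → £430,000 × 1.75% × 106/366 = £2,179.3716
October 25 – December 31, 2012: 68 days at 2% → £430,000 × 2% × 68/366 = £1,597.8142
Total = £9,190.9563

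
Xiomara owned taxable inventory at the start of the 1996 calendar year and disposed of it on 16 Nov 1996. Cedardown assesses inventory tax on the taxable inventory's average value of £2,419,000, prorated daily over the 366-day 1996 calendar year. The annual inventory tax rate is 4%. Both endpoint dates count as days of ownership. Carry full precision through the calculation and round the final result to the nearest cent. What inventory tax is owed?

Days held (1 Jan – 16 Nov 1996): 321 out of 366
Tax = £2,419,000 × 4% × 321/366 = £84,863.2787

£84,863.28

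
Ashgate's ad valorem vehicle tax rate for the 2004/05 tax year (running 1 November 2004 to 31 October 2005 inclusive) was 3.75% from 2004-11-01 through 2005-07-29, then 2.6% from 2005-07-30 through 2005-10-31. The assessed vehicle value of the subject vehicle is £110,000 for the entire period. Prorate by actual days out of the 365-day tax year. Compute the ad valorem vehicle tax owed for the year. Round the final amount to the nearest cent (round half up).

2004-11-01 to 2005-07-29: 271 days at 3.75% → £110,000 × 3.75% × 271/365 = £3,062.6712
2005-07-30 to 2005-10-31: 94 days at 2.6% → £110,000 × 2.6% × 94/365 = £736.5479
Total = £3,799.2192

£3,799.22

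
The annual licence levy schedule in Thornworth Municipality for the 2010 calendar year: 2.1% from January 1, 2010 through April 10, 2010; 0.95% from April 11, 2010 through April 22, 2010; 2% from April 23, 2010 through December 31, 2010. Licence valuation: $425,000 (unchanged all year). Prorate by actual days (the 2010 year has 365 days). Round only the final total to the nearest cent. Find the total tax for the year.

January 1 – April 10, 2010: 100 days at 2.1% → $425,000 × 2.1% × 100/365 = $2,445.2055
April 11 – April 22, 2010: 12 days at 0.95% → $425,000 × 0.95% × 12/365 = $132.7397
April 23 – December 31, 2010: 253 days at 2% → $425,000 × 2% × 253/365 = $5,891.7808
Total = $8,469.7260

$8,469.73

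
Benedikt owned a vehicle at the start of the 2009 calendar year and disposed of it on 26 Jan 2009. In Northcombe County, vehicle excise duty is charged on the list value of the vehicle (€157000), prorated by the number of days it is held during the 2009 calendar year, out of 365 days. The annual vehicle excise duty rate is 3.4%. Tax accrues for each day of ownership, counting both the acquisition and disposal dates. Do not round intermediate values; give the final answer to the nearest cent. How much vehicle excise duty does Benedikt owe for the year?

€380.24

Days held (1 Jan – 26 Jan 2009): 26 out of 365
Tax = €157000 × 3.4% × 26/365 = €380.2411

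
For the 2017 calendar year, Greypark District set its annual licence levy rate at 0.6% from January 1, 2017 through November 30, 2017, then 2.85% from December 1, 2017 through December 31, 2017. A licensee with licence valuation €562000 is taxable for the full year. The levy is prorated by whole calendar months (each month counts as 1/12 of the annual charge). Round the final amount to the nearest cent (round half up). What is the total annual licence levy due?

€4425.75

January 1 – November 30, 2017: 11 months at 0.6% → €562000 × 0.6% × 11/12 = €3091.0000
December 1 – December 31, 2017: 1 month at 2.85% → €562000 × 2.85% × 1/12 = €1334.7500
Total = €4425.7500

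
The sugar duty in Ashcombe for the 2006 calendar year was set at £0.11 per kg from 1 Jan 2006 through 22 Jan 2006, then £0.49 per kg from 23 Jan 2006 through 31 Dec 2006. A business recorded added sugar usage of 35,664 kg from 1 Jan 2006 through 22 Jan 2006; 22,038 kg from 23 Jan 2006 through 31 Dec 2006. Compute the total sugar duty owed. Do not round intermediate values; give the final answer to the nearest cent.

£14,721.66

1 Jan – 22 Jan 2006: 35,664 kg at £0.11/kg → £3,923.04
23 Jan – 31 Dec 2006: 22,038 kg at £0.49/kg → £10,798.62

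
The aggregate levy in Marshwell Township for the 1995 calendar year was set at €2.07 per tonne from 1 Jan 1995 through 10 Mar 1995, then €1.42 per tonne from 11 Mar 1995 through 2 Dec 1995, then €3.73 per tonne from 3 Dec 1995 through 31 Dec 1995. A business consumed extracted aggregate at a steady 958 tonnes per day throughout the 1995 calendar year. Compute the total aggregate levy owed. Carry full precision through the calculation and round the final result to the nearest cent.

1 Jan – 10 Mar 1995: 69 days × 958 tonnes/day = 66,102 tonnes at €2.07/tonne → €136,831.14
11 Mar – 2 Dec 1995: 267 days × 958 tonnes/day = 255,786 tonnes at €1.42/tonne → €363,216.12
3 Dec – 31 Dec 1995: 29 days × 958 tonnes/day = 27,782 tonnes at €3.73/tonne → €103,626.86

€603,674.12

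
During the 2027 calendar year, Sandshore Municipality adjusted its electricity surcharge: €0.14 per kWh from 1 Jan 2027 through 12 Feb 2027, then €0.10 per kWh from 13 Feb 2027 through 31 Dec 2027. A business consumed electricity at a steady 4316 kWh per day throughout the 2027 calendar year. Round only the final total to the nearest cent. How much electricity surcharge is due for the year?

€164,957.52

1 Jan – 12 Feb 2027: 43 days × 4316 kWh/day = 185,588 kWh at €0.14/kWh → €25,982.32
13 Feb – 31 Dec 2027: 322 days × 4316 kWh/day = 1,389,752 kWh at €0.10/kWh → €138,975.20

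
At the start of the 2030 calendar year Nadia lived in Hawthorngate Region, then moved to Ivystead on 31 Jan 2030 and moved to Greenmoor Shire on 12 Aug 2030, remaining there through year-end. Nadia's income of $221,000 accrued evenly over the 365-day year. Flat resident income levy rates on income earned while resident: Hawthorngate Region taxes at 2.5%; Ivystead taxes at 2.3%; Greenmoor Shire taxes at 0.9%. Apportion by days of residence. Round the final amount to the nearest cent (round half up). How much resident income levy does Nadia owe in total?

Hawthorngate Region, 1 Jan – 30 Jan 2030: 30 days → $221,000 × 2.5% × 30/365 = $454.1096
Ivystead, 31 Jan – 11 Aug 2030: 193 days → $221,000 × 2.3% × 193/365 = $2,687.7233
Greenmoor Shire, 12 Aug – 31 Dec 2030: 142 days → $221,000 × 0.9% × 142/365 = $773.8027
Total = $3,915.6356

$3,915.64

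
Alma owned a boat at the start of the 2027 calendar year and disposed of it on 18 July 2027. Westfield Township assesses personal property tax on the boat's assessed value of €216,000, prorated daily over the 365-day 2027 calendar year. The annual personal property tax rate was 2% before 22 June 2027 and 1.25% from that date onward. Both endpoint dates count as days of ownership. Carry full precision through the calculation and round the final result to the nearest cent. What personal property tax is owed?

€2,235.45

1 January – 21 June 2027: 172 days at 2% → €216,000 × 2% × 172/365 = €2,035.7260
22 June – 18 July 2027: 27 days at 1.25% → €216,000 × 1.25% × 27/365 = €199.7260
Total = €2,235.4521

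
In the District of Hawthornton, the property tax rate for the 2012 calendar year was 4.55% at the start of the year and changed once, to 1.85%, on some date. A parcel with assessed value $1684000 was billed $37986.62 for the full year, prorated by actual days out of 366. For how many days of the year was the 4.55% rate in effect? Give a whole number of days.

55 days

Let d = days at the first rate; then 366 − d days at the second rate.
$1684000 × [4.55%·d + 1.85%·(366−d)] / 366 = $37986.62
Solving gives d = 55, so the new rate took effect on 25 February 2012.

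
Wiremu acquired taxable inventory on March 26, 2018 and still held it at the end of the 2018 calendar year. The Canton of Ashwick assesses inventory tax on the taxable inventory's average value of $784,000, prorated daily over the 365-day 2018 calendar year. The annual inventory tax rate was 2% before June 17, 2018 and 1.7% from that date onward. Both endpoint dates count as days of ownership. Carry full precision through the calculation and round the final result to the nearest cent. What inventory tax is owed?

$10,795.57

March 26 – June 16, 2018: 83 days at 2% → $784,000 × 2% × 83/365 = $3,565.5890
June 17 – December 31, 2018: 198 days at 1.7% → $784,000 × 1.7% × 198/365 = $7,229.9836
Total = $10,795.5726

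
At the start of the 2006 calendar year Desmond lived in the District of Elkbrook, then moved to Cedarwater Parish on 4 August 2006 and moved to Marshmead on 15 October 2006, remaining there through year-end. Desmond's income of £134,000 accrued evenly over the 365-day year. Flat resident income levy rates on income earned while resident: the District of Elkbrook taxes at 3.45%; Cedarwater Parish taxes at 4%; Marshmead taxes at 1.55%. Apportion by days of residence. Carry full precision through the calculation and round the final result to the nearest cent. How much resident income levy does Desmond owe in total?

£4,224.30

The District of Elkbrook, 1 January – 3 August 2006: 215 days → £134,000 × 3.45% × 215/365 = £2,723.1370
Cedarwater Parish, 4 August – 14 October 2006: 72 days → £134,000 × 4% × 72/365 = £1,057.3151
Marshmead, 15 October – 31 December 2006: 78 days → £134,000 × 1.55% × 78/365 = £443.8521
Total = £4,224.3041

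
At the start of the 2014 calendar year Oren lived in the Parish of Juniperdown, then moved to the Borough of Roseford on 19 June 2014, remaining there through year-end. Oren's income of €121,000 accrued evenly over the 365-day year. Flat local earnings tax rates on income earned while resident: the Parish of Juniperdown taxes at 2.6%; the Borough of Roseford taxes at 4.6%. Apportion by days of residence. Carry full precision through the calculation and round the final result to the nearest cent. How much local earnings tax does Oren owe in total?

The Parish of Juniperdown, 1 January – 18 June 2014: 169 days → €121,000 × 2.6% × 169/365 = €1,456.6411
The Borough of Roseford, 19 June – 31 December 2014: 196 days → €121,000 × 4.6% × 196/365 = €2,988.8658
Total = €4,445.5068

€4,445.51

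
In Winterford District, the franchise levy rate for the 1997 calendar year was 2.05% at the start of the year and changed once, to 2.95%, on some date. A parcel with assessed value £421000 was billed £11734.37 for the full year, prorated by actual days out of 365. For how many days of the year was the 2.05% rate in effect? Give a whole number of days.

66 days

Let d = days at the first rate; then 365 − d days at the second rate.
£421000 × [2.05%·d + 2.95%·(365−d)] / 365 = £11734.37
Solving gives d = 66, so the new rate took effect on 8 March 1997.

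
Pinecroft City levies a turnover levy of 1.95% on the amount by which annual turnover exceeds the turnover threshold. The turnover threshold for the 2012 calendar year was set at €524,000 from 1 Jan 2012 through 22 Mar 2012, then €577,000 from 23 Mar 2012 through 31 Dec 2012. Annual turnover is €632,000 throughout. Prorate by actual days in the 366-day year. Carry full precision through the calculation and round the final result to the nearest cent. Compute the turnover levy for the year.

1 Jan – 22 Mar 2012: 82 days, exemption €524,000 → (€632,000 − €524,000) × 1.95% × 82/366 = €471.8361
23 Mar – 31 Dec 2012: 284 days, exemption €577,000 → (€632,000 − €577,000) × 1.95% × 284/366 = €832.2131
Total = €1,304.0492

€1,304.05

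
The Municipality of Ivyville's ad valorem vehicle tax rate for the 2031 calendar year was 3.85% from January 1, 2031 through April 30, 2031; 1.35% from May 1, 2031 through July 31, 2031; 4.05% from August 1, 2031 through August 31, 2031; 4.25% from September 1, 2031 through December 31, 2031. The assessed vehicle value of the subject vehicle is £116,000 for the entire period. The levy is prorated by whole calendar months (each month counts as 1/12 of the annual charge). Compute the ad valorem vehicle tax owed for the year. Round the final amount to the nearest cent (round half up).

January 1 – April 30, 2031: 4 months at 3.85% → £116,000 × 3.85% × 4/12 = £1,488.6667
May 1 – July 31, 2031: 3 months at 1.35% → £116,000 × 1.35% × 3/12 = £391.5000
August 1 – August 31, 2031: 1 month at 4.05% → £116,000 × 4.05% × 1/12 = £391.5000
September 1 – December 31, 2031: 4 months at 4.25% → £116,000 × 4.25% × 4/12 = £1,643.3333
Total = £3,915.0000

£3,915.00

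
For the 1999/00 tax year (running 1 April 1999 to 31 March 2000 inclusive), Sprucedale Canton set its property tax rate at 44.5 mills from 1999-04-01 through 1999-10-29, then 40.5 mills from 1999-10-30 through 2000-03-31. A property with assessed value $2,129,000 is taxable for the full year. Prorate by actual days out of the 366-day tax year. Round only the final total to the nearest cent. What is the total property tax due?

$91,157.27

1999-04-01 to 1999-10-29: 212 days at 44.5 mills → $2,129,000 × 4.45% × 212/366 = $54,877.0109
1999-10-30 to 2000-03-31: 154 days at 40.5 mills → $2,129,000 × 4.05% × 154/366 = $36,280.2541
Total = $91,157.2650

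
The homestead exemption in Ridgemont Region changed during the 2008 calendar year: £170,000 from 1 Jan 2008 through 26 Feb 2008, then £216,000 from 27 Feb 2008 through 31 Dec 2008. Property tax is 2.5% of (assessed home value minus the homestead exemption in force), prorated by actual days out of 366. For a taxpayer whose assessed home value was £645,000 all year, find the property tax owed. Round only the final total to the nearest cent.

1 Jan – 26 Feb 2008: 57 days, exemption £170,000 → (£645,000 − £170,000) × 2.5% × 57/366 = £1,849.3852
27 Feb – 31 Dec 2008: 309 days, exemption £216,000 → (£645,000 − £216,000) × 2.5% × 309/366 = £9,054.7131
Total = £10,904.0984

£10,904.10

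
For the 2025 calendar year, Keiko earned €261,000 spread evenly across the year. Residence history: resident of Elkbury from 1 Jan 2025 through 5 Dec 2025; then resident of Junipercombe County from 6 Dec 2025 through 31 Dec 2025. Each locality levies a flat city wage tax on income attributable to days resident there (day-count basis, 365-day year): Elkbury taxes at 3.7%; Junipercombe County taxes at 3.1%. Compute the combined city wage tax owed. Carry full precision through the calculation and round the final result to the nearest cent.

€9,545.45

Elkbury, 1 Jan – 5 Dec 2025: 339 days → €261,000 × 3.7% × 339/365 = €8,969.1041
Junipercombe County, 6 Dec – 31 Dec 2025: 26 days → €261,000 × 3.1% × 26/365 = €576.3452
Total = €9,545.4493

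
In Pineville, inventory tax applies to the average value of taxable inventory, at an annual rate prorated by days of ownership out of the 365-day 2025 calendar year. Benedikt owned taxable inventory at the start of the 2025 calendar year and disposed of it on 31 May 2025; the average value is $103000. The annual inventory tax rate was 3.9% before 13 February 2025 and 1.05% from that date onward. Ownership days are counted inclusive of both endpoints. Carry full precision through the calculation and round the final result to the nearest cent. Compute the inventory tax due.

$793.24

1 January – 12 February 2025: 43 days at 3.9% → $103000 × 3.9% × 43/365 = $473.2356
13 February – 31 May 2025: 108 days at 1.05% → $103000 × 1.05% × 108/365 = $320.0055
Total = $793.2411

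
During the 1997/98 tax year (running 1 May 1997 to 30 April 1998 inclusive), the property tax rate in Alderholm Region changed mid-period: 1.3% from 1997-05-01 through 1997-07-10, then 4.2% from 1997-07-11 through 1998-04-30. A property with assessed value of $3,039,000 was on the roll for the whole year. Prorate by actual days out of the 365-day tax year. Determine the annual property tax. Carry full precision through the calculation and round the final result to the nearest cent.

1997-05-01 to 1997-07-10: 71 days at 1.3% → $3,039,000 × 1.3% × 71/365 = $7,684.9233
1997-07-11 to 1998-04-30: 294 days at 4.2% → $3,039,000 × 4.2% × 294/365 = $102,809.7863
Total = $110,494.7096

$110,494.71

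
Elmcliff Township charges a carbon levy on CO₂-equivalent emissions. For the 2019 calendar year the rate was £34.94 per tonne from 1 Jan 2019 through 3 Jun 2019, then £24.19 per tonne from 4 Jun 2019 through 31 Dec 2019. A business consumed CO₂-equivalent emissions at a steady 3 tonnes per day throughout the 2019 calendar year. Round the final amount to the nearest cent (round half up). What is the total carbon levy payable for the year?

£31,454.55

1 Jan – 3 Jun 2019: 154 days × 3 tonnes/day = 462 tonnes at £34.94/tonne → £16,142.28
4 Jun – 31 Dec 2019: 211 days × 3 tonnes/day = 633 tonnes at £24.19/tonne → £15,312.27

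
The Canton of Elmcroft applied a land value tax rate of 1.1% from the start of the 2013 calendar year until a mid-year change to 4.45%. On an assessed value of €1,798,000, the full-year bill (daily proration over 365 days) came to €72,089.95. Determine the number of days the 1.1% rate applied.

48 days

Let d = days at the first rate; then 365 − d days at the second rate.
€1,798,000 × [1.1%·d + 4.45%·(365−d)] / 365 = €72,089.95
Solving gives d = 48, so the new rate took effect on 18 Feb 2013.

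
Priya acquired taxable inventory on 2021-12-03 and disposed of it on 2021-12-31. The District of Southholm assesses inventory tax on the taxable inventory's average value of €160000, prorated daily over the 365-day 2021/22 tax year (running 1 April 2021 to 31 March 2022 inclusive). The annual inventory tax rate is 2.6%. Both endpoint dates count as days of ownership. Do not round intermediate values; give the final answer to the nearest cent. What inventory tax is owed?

€330.52

Days held (2021-12-03 to 2021-12-31): 29 out of 365
Tax = €160000 × 2.6% × 29/365 = €330.5205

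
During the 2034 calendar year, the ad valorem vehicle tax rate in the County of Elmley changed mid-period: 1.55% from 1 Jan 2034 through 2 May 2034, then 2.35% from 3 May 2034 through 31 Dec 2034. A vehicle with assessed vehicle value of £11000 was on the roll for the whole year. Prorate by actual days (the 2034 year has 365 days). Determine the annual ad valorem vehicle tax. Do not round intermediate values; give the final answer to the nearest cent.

1 Jan – 2 May 2034: 122 days at 1.55% → £11000 × 1.55% × 122/365 = £56.9890
3 May – 31 Dec 2034: 243 days at 2.35% → £11000 × 2.35% × 243/365 = £172.0973
Total = £229.0863

£229.09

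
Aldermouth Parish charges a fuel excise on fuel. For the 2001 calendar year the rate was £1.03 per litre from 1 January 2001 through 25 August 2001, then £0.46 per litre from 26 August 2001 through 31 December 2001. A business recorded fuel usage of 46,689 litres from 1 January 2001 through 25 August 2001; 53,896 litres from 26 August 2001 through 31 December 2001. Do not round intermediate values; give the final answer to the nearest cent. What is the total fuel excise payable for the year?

1 January – 25 August 2001: 46,689 litres at £1.03/litre → £48089.67
26 August – 31 December 2001: 53,896 litres at £0.46/litre → £24792.16

£72881.83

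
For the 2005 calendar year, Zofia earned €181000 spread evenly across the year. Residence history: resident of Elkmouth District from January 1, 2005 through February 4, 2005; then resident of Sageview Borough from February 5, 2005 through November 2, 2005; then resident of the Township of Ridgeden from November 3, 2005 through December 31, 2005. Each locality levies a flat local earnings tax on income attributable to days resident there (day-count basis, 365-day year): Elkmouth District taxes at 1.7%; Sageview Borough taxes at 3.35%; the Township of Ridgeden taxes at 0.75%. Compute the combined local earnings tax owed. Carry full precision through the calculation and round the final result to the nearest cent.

Elkmouth District, January 1 – February 4, 2005: 35 days → €181000 × 1.7% × 35/365 = €295.0548
Sageview Borough, February 5 – November 2, 2005: 271 days → €181000 × 3.35% × 271/365 = €4501.9411
The Township of Ridgeden, November 3 – December 31, 2005: 59 days → €181000 × 0.75% × 59/365 = €219.4315
Total = €5016.4274

€5016.43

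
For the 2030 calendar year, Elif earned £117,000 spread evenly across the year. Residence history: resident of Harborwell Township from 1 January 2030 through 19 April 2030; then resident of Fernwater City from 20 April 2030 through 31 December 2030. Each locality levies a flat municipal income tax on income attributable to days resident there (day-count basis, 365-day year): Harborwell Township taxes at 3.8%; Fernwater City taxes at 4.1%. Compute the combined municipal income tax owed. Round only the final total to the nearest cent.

Harborwell Township, 1 January – 19 April 2030: 109 days → £117,000 × 3.8% × 109/365 = £1,327.7096
Fernwater City, 20 April – 31 December 2030: 256 days → £117,000 × 4.1% × 256/365 = £3,364.4712
Total = £4,692.1808

£4,692.18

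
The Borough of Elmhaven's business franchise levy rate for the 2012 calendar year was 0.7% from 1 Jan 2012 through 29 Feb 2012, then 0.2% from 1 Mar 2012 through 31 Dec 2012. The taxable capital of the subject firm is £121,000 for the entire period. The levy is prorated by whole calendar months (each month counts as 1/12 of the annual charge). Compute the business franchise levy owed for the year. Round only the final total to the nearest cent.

1 Jan – 29 Feb 2012: 2 months at 0.7% → £121,000 × 0.7% × 2/12 = £141.1667
1 Mar – 31 Dec 2012: 10 months at 0.2% → £121,000 × 0.2% × 10/12 = £201.6667
Total = £342.8333

£342.83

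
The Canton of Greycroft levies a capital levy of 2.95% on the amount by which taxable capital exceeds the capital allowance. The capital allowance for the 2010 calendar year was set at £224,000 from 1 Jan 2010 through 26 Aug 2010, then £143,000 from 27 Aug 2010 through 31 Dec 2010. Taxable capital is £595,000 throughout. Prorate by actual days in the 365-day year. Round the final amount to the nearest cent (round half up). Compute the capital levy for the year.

1 Jan – 26 Aug 2010: 238 days, exemption £224,000 → (£595,000 − £224,000) × 2.95% × 238/365 = £7,136.4137
27 Aug – 31 Dec 2010: 127 days, exemption £143,000 → (£595,000 − £143,000) × 2.95% × 127/365 = £4,639.5014
Total = £11,775.9151

£11,775.92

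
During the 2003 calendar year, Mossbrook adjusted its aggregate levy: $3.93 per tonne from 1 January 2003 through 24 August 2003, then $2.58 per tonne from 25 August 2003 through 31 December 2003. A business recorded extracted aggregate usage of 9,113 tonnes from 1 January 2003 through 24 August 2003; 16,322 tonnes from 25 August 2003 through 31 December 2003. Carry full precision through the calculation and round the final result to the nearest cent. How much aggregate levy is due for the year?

1 January – 24 August 2003: 9,113 tonnes at $3.93/tonne → $35814.09
25 August – 31 December 2003: 16,322 tonnes at $2.58/tonne → $42110.76

$77924.85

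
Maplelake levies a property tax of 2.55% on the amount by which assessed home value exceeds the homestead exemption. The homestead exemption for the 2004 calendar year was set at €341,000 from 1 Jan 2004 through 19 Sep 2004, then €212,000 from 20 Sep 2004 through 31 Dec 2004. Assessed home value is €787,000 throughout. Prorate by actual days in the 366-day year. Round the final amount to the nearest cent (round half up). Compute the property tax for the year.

1 Jan – 19 Sep 2004: 263 days, exemption €341,000 → (€787,000 − €341,000) × 2.55% × 263/366 = €8,172.4016
20 Sep – 31 Dec 2004: 103 days, exemption €212,000 → (€787,000 − €212,000) × 2.55% × 103/366 = €4,126.3320
Total = €12,298.7336

€12,298.73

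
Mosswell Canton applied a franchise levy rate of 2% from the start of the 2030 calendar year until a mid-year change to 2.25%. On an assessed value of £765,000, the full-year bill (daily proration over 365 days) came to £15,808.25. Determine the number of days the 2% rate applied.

268 days

Let d = days at the first rate; then 365 − d days at the second rate.
£765,000 × [2%·d + 2.25%·(365−d)] / 365 = £15,808.25
Solving gives d = 268, so the new rate took effect on 26 Sep 2030.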